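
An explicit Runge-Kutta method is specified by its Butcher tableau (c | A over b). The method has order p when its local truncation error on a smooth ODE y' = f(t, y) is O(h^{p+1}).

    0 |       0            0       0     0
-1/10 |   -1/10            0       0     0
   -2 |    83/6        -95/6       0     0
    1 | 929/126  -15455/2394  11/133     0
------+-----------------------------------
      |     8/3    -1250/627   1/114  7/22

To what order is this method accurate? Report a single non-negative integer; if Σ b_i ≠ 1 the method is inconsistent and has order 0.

4

b = (8/3, -1250/627, 1/114, 7/22)
c = (0, -1/10, -2, 1)
Ac = (0, 0, 19/12, 121/252)
Σ b_i: 8/3·1 + (-1250/627)·1 + 1/114·1 + 7/22·1 = 1 ✓
b·c: (-1250/627)·(-1/10) + 1/114·(-2) + 7/22·1 = 1/2 ✓
b·c²: (-1250/627)·1/100 + 1/114·4 + 7/22·1 = 1/3 ✓
b·Ac: 1/114·19/12 + 7/22·121/252 = 1/6 ✓
b·c³: (-1250/627)·(-1/1000) + 1/114·(-8) + 7/22·1 = 1/4 ✓
b·(c∘Ac): 1/114·(-19/6) + 7/22·121/252 = 1/8 ✓
b·Ac²: 1/114·(-19/120) + 7/22·671/2520 = 1/12 ✓
b·A²c: 7/22·11/84 = 1/24 ✓; 4 stages ⇒ order 4.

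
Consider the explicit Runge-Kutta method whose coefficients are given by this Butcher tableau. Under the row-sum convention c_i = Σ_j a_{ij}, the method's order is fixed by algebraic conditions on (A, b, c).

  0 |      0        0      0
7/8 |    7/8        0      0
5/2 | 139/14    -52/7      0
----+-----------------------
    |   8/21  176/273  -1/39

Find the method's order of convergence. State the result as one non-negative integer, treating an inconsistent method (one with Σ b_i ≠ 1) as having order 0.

b = (8/21, 176/273, -1/39)
c = (0, 7/8, 5/2)
Ac = (0, 0, -13/2)
Σ b_i: 8/21·1 + 176/273·1 + (-1/39)·1 = 1 ✓
b·c: 176/273·7/8 + (-1/39)·5/2 = 1/2 ✓
b·c²: 176/273·49/64 + (-1/39)·25/4 = 1/3 ✓
b·Ac: (-1/39)·(-13/2) = 1/6 ✓; 3 stages ⇒ order 3.

3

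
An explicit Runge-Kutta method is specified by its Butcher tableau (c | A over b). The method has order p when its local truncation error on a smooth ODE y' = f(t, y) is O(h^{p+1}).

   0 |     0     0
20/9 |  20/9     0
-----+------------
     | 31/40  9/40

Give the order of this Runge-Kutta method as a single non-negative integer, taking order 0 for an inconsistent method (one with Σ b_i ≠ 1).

2

b = (31/40, 9/40)
c = (0, 20/9)
Σ b_i: 31/40·1 + 9/40·1 = 1 ✓
b·c: 9/40·20/9 = 1/2 ✓; 2 stages ⇒ order 2.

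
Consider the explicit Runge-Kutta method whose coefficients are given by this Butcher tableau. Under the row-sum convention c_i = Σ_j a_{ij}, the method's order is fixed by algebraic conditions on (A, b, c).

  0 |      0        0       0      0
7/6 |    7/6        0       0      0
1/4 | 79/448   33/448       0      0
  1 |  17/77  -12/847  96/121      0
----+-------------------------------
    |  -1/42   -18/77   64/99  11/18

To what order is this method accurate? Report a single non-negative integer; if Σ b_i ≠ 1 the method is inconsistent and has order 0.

b = (-1/42, -18/77, 64/99, 11/18)
c = (0, 7/6, 1/4, 1)
Ac = (0, 0, 11/128, 2/11)
Σ b_i: (-1/42)·1 + (-18/77)·1 + 64/99·1 + 11/18·1 = 1 ✓
b·c: (-18/77)·7/6 + 64/99·1/4 + 11/18·1 = 1/2 ✓
b·c²: (-18/77)·49/36 + 64/99·1/16 + 11/18·1 = 1/3 ✓
b·Ac: 64/99·11/128 + 11/18·2/11 = 1/6 ✓
b·c³: (-18/77)·343/216 + 64/99·1/64 + 11/18·1 = 1/4 ✓
b·(c∘Ac): 64/99·11/512 + 11/18·2/11 = 1/8 ✓
b·Ac²: 64/99·77/768 + 11/18·1/33 = 1/12 ✓
b·A²c: 11/18·3/44 = 1/24 ✓; 4 stages ⇒ order 4.

4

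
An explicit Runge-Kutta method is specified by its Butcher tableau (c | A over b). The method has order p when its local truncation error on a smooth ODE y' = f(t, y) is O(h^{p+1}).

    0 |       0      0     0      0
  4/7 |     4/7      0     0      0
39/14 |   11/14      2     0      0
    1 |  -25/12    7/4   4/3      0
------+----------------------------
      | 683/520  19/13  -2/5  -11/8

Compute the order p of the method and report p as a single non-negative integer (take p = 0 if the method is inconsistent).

b = (683/520, 19/13, -2/5, -11/8)
c = (0, 4/7, 39/14, 1)
Ac = (0, 0, 8/7, 33/7)
Σ b_i: 683/520·1 + 19/13·1 + (-2/5)·1 + (-11/8)·1 = 1 ✓
b·c: 19/13·4/7 + (-2/5)·39/14 + (-11/8)·1 = -6021/3640 ≠ 1/2 ⇒ order 1.

1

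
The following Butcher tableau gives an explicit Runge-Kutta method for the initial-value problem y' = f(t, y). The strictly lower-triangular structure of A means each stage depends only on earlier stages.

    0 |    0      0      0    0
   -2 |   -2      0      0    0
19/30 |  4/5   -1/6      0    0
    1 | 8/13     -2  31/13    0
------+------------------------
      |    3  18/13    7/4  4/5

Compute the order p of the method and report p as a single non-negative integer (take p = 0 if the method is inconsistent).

b = (3, 18/13, 7/4, 4/5)
c = (0, -2, 19/30, 1)
Ac = (0, 0, 1/3, 2149/390)
Σ b_i: 3·1 + 18/13·1 + 7/4·1 + 4/5·1 = 1803/260 ≠ 1 ⇒ order 0.

0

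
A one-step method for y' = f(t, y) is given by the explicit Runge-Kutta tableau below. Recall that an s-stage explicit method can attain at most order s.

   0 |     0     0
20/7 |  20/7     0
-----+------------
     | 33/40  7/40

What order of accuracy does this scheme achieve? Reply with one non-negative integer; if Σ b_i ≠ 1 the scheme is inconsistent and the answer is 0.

2

b = (33/40, 7/40)
c = (0, 20/7)
Σ b_i: 33/40·1 + 7/40·1 = 1 ✓
b·c: 7/40·20/7 = 1/2 ✓; 2 stages ⇒ order 2.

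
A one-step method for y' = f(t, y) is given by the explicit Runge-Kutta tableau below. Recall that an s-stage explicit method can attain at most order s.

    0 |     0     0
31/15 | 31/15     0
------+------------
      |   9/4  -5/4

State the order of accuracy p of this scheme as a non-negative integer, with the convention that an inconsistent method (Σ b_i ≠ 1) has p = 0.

1

b = (9/4, -5/4)
c = (0, 31/15)
Σ b_i: 9/4·1 + (-5/4)·1 = 1 ✓
b·c: (-5/4)·31/15 = -31/12 ≠ 1/2 ⇒ order 1.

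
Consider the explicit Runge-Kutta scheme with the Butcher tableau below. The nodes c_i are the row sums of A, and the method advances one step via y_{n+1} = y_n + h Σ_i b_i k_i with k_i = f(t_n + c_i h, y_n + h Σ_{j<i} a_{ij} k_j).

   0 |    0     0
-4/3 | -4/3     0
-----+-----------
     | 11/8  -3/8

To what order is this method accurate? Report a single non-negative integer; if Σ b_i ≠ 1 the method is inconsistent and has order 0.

b = (11/8, -3/8)
c = (0, -4/3)
Σ b_i: 11/8·1 + (-3/8)·1 = 1 ✓
b·c: (-3/8)·(-4/3) = 1/2 ✓; 2 stages ⇒ order 2.

2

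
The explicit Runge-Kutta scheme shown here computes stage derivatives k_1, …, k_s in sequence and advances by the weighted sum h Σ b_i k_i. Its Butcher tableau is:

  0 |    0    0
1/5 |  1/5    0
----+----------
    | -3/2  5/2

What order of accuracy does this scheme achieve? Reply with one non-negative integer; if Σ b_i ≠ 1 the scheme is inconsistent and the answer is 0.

2

b = (-3/2, 5/2)
c = (0, 1/5)
Σ b_i: (-3/2)·1 + 5/2·1 = 1 ✓
b·c: 5/2·1/5 = 1/2 ✓; 2 stages ⇒ order 2.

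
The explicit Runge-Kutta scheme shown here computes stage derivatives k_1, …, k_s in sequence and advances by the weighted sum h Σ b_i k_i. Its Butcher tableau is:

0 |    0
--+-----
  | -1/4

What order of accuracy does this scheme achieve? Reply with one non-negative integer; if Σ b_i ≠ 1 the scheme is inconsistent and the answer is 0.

0

b = (-1/4)
c = (0)
Σ b_i: (-1/4)·1 = -1/4 ≠ 1 ⇒ order 0.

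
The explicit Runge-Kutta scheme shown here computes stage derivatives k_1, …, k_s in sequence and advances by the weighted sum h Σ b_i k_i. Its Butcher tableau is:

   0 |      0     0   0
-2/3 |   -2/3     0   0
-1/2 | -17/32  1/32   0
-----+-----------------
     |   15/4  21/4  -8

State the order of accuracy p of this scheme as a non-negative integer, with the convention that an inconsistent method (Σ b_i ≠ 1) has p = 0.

b = (15/4, 21/4, -8)
c = (0, -2/3, -1/2)
Ac = (0, 0, -1/48)
Σ b_i: 15/4·1 + 21/4·1 + (-8)·1 = 1 ✓
b·c: 21/4·(-2/3) + (-8)·(-1/2) = 1/2 ✓
b·c²: 21/4·4/9 + (-8)·1/4 = 1/3 ✓
b·Ac: (-8)·(-1/48) = 1/6 ✓; 3 stages ⇒ order 3.

3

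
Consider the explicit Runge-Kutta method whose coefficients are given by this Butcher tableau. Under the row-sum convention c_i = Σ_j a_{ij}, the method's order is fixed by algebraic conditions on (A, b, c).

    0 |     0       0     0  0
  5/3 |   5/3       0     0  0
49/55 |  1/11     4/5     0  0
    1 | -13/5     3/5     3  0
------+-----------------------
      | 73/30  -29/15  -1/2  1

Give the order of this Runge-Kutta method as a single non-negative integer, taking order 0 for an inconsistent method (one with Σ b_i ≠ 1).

1

b = (73/30, -29/15, -1/2, 1)
c = (0, 5/3, 49/55, 1)
Ac = (0, 0, 4/3, 202/55)
Σ b_i: 73/30·1 + (-29/15)·1 + (-1/2)·1 + 1·1 = 1 ✓
b·c: (-29/15)·5/3 + (-1/2)·49/55 + 1·1 = -2641/990 ≠ 1/2 ⇒ order 1.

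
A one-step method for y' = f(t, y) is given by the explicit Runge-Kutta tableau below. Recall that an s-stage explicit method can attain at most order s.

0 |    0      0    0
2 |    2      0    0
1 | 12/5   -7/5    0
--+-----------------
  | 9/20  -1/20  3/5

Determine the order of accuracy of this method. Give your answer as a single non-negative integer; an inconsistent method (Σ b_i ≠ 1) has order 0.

2

b = (9/20, -1/20, 3/5)
c = (0, 2, 1)
Ac = (0, 0, -14/5)
Σ b_i: 9/20·1 + (-1/20)·1 + 3/5·1 = 1 ✓
b·c: (-1/20)·2 + 3/5·1 = 1/2 ✓
b·c²: (-1/20)·4 + 3/5·1 = 2/5 ≠ 1/3 ⇒ order 2.
b·Ac: 3/5·(-14/5) = -42/25 ≠ 1/6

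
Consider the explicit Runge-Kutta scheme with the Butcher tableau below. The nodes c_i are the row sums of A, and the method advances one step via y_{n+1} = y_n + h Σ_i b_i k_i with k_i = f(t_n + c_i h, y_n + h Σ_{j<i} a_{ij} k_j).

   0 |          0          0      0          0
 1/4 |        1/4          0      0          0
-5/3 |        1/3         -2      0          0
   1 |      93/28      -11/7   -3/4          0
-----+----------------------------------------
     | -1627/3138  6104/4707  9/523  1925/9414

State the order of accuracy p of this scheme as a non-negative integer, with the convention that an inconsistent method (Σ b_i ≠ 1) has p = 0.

b = (-1627/3138, 6104/4707, 9/523, 1925/9414)
c = (0, 1/4, -5/3, 1)
Ac = (0, 0, -1/2, 6/7)
Σ b_i: (-1627/3138)·1 + 6104/4707·1 + 9/523·1 + 1925/9414·1 = 1 ✓
b·c: 6104/4707·1/4 + 9/523·(-5/3) + 1925/9414·1 = 1/2 ✓
b·c²: 6104/4707·1/16 + 9/523·25/9 + 1925/9414·1 = 1/3 ✓
b·Ac: 9/523·(-1/2) + 1925/9414·6/7 = 1/6 ✓
b·c³: 6104/4707·1/64 + 9/523·(-125/27) + 1925/9414·1 = 607/4184 ≠ 1/4 ⇒ order 3.
b·(c∘Ac): 9/523·5/6 + 1925/9414·6/7 = 595/3138 ≠ 1/8
b·Ac²: 9/523·(-1/8) + 1925/9414·(-733/336) = -202547/451872 ≠ 1/12
b·A²c: 1925/9414·3/8 = 1925/25104 ≠ 1/24

3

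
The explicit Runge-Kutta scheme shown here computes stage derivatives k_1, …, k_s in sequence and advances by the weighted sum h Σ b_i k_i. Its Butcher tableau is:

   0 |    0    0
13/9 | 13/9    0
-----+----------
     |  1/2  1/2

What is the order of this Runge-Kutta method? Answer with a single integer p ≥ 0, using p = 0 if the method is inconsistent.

1

b = (1/2, 1/2)
c = (0, 13/9)
Σ b_i: 1/2·1 + 1/2·1 = 1 ✓
b·c: 1/2·13/9 = 13/18 ≠ 1/2 ⇒ order 1.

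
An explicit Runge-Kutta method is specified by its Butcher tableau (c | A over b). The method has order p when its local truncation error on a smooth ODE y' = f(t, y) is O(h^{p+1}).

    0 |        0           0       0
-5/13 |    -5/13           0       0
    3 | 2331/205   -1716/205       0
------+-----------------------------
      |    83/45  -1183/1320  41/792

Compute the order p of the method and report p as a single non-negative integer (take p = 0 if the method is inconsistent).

3

b = (83/45, -1183/1320, 41/792)
c = (0, -5/13, 3)
Ac = (0, 0, 132/41)
Σ b_i: 83/45·1 + (-1183/1320)·1 + 41/792·1 = 1 ✓
b·c: (-1183/1320)·(-5/13) + 41/792·3 = 1/2 ✓
b·c²: (-1183/1320)·25/169 + 41/792·9 = 1/3 ✓
b·Ac: 41/792·132/41 = 1/6 ✓; 3 stages ⇒ order 3.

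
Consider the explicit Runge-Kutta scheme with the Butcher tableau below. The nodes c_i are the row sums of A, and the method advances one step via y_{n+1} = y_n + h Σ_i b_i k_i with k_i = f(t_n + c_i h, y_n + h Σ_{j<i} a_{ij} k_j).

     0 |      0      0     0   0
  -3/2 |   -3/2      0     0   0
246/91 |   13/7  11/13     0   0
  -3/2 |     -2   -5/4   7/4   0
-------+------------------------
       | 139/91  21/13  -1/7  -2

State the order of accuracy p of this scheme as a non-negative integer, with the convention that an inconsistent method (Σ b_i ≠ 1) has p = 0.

b = (139/91, 21/13, -1/7, -2)
c = (0, -3/2, 246/91, -3/2)
Ac = (0, 0, -33/26, 687/104)
Σ b_i: 139/91·1 + 21/13·1 + (-1/7)·1 + (-2)·1 = 1 ✓
b·c: 21/13·(-3/2) + (-1/7)·246/91 + (-2)·(-3/2) = 243/1274 ≠ 1/2 ⇒ order 1.

1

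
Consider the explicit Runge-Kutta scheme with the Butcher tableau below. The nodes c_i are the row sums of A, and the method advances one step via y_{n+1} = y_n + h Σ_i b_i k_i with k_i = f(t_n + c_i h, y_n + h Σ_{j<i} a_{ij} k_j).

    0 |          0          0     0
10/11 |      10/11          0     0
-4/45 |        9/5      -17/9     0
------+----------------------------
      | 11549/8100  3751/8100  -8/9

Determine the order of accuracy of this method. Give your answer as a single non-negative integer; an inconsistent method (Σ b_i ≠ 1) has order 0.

b = (11549/8100, 3751/8100, -8/9)
c = (0, 10/11, -4/45)
Ac = (0, 0, -170/99)
Σ b_i: 11549/8100·1 + 3751/8100·1 + (-8/9)·1 = 1 ✓
b·c: 3751/8100·10/11 + (-8/9)·(-4/45) = 1/2 ✓
b·c²: 3751/8100·100/121 + (-8/9)·16/2025 = 6847/18225 ≠ 1/3 ⇒ order 2.
b·Ac: (-8/9)·(-170/99) = 1360/891 ≠ 1/6

2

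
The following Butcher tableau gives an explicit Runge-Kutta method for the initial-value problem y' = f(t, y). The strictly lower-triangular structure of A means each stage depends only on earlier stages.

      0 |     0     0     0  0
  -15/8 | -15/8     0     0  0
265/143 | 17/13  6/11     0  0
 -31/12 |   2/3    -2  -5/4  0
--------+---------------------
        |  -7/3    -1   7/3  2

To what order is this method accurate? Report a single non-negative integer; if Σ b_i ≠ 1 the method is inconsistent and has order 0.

1

b = (-7/3, -1, 7/3, 2)
c = (0, -15/8, 265/143, -31/12)
Ac = (0, 0, -45/44, 205/143)
Σ b_i: (-7/3)·1 + (-1)·1 + 7/3·1 + 2·1 = 1 ✓
b·c: (-1)·(-15/8) + 7/3·265/143 + 2·(-31/12) = 1181/1144 ≠ 1/2 ⇒ order 1.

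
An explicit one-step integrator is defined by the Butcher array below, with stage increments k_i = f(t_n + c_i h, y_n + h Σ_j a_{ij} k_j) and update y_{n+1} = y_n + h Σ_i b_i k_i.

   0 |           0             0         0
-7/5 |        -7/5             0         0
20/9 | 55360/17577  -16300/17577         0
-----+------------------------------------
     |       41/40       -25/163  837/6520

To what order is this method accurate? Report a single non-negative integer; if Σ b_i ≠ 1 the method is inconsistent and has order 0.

b = (41/40, -25/163, 837/6520)
c = (0, -7/5, 20/9)
Ac = (0, 0, 3260/2511)
Σ b_i: 41/40·1 + (-25/163)·1 + 837/6520·1 = 1 ✓
b·c: (-25/163)·(-7/5) + 837/6520·20/9 = 1/2 ✓
b·c²: (-25/163)·49/25 + 837/6520·400/81 = 1/3 ✓
b·Ac: 837/6520·3260/2511 = 1/6 ✓; 3 stages ⇒ order 3.

3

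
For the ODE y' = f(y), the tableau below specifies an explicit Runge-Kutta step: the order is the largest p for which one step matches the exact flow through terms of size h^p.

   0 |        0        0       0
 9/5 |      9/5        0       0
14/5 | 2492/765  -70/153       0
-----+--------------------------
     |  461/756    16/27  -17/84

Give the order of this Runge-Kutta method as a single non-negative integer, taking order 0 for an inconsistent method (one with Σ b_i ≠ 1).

3

b = (461/756, 16/27, -17/84)
c = (0, 9/5, 14/5)
Ac = (0, 0, -14/17)
Σ b_i: 461/756·1 + 16/27·1 + (-17/84)·1 = 1 ✓
b·c: 16/27·9/5 + (-17/84)·14/5 = 1/2 ✓
b·c²: 16/27·81/25 + (-17/84)·196/25 = 1/3 ✓
b·Ac: (-17/84)·(-14/17) = 1/6 ✓; 3 stages ⇒ order 3.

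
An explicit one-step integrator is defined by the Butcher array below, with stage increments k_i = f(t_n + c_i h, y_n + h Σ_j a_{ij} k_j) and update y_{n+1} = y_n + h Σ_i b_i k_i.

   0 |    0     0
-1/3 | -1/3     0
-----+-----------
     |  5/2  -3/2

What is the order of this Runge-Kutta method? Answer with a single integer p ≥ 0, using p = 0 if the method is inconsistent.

2

b = (5/2, -3/2)
c = (0, -1/3)
Σ b_i: 5/2·1 + (-3/2)·1 = 1 ✓
b·c: (-3/2)·(-1/3) = 1/2 ✓; 2 stages ⇒ order 2.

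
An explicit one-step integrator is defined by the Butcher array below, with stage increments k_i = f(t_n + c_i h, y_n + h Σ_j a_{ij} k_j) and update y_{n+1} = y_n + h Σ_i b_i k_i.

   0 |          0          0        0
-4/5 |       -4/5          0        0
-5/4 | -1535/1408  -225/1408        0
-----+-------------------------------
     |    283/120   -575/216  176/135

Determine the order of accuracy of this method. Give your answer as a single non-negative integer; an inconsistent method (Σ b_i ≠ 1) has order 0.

3

b = (283/120, -575/216, 176/135)
c = (0, -4/5, -5/4)
Ac = (0, 0, 45/352)
Σ b_i: 283/120·1 + (-575/216)·1 + 176/135·1 = 1 ✓
b·c: (-575/216)·(-4/5) + 176/135·(-5/4) = 1/2 ✓
b·c²: (-575/216)·16/25 + 176/135·25/16 = 1/3 ✓
b·Ac: 176/135·45/352 = 1/6 ✓; 3 stages ⇒ order 3.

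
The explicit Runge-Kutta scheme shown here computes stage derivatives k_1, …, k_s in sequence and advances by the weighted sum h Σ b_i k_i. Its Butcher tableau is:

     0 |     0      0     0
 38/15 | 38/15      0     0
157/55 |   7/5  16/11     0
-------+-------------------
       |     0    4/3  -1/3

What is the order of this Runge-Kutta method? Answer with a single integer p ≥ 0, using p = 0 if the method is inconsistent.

b = (0, 4/3, -1/3)
c = (0, 38/15, 157/55)
Ac = (0, 0, 608/165)
Σ b_i: 4/3·1 + (-1/3)·1 = 1 ✓
b·c: 4/3·38/15 + (-1/3)·157/55 = 1201/495 ≠ 1/2 ⇒ order 1.

1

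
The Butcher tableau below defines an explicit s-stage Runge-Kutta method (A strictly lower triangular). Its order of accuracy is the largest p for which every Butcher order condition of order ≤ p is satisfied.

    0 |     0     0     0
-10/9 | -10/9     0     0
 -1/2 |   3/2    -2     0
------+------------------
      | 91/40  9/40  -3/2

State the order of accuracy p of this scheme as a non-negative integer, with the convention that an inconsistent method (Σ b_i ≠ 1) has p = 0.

b = (91/40, 9/40, -3/2)
c = (0, -10/9, -1/2)
Ac = (0, 0, 20/9)
Σ b_i: 91/40·1 + 9/40·1 + (-3/2)·1 = 1 ✓
b·c: 9/40·(-10/9) + (-3/2)·(-1/2) = 1/2 ✓
b·c²: 9/40·100/81 + (-3/2)·1/4 = -7/72 ≠ 1/3 ⇒ order 2.
b·Ac: (-3/2)·20/9 = -10/3 ≠ 1/6

2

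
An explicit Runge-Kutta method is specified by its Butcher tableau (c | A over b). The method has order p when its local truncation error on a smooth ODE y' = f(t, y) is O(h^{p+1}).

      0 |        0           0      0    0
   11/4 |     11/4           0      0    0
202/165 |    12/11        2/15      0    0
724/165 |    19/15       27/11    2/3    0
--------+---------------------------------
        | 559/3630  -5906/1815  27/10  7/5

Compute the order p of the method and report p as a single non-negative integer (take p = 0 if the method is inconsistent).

b = (559/3630, -5906/1815, 27/10, 7/5)
c = (0, 11/4, 202/165, 724/165)
Ac = (0, 0, 11/30, 14981/1980)
Σ b_i: 559/3630·1 + (-5906/1815)·1 + 27/10·1 + 7/5·1 = 1 ✓
b·c: (-5906/1815)·11/4 + 27/10·202/165 + 7/5·724/165 = 1/2 ✓
b·c²: (-5906/1815)·121/16 + 27/10·40804/27225 + 7/5·524176/27225 = 6962213/1089000 ≠ 1/3 ⇒ order 2.
b·Ac: 27/10·11/30 + 7/5·14981/1980 = 28667/2475 ≠ 1/6

2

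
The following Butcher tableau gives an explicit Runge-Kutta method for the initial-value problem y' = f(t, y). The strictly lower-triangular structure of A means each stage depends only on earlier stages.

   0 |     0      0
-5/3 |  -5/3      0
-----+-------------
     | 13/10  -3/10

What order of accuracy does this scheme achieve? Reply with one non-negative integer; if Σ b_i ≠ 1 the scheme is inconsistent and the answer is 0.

2

b = (13/10, -3/10)
c = (0, -5/3)
Σ b_i: 13/10·1 + (-3/10)·1 = 1 ✓
b·c: (-3/10)·(-5/3) = 1/2 ✓; 2 stages ⇒ order 2.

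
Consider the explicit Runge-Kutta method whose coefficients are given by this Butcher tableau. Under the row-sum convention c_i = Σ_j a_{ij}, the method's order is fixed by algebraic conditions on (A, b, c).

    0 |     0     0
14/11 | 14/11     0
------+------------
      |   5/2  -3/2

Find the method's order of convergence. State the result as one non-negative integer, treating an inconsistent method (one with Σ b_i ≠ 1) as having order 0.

1

b = (5/2, -3/2)
c = (0, 14/11)
Σ b_i: 5/2·1 + (-3/2)·1 = 1 ✓
b·c: (-3/2)·14/11 = -21/11 ≠ 1/2 ⇒ order 1.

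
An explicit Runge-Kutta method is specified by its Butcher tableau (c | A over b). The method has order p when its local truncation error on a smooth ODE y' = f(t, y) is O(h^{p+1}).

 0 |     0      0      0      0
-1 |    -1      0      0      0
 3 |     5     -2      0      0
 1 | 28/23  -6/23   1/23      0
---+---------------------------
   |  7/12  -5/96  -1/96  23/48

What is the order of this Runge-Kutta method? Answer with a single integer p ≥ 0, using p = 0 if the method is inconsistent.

b = (7/12, -5/96, -1/96, 23/48)
c = (0, -1, 3, 1)
Ac = (0, 0, 2, 9/23)
Σ b_i: 7/12·1 + (-5/96)·1 + (-1/96)·1 + 23/48·1 = 1 ✓
b·c: (-5/96)·(-1) + (-1/96)·3 + 23/48·1 = 1/2 ✓
b·c²: (-5/96)·1 + (-1/96)·9 + 23/48·1 = 1/3 ✓
b·Ac: (-1/96)·2 + 23/48·9/23 = 1/6 ✓
b·c³: (-5/96)·(-1) + (-1/96)·27 + 23/48·1 = 1/4 ✓
b·(c∘Ac): (-1/96)·6 + 23/48·9/23 = 1/8 ✓
b·Ac²: (-1/96)·(-2) + 23/48·3/23 = 1/12 ✓
b·A²c: 23/48·2/23 = 1/24 ✓; 4 stages ⇒ order 4.

4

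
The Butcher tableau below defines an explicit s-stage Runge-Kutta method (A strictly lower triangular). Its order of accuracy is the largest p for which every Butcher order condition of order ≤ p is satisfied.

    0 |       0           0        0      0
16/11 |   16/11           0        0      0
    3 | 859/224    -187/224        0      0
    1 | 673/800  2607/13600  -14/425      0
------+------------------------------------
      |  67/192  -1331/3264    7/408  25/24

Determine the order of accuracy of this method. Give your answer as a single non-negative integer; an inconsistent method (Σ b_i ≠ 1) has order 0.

4

b = (67/192, -1331/3264, 7/408, 25/24)
c = (0, 16/11, 3, 1)
Ac = (0, 0, -17/14, 9/50)
Σ b_i: 67/192·1 + (-1331/3264)·1 + 7/408·1 + 25/24·1 = 1 ✓
b·c: (-1331/3264)·16/11 + 7/408·3 + 25/24·1 = 1/2 ✓
b·c²: (-1331/3264)·256/121 + 7/408·9 + 25/24·1 = 1/3 ✓
b·Ac: 7/408·(-17/14) + 25/24·9/50 = 1/6 ✓
b·c³: (-1331/3264)·4096/1331 + 7/408·27 + 25/24·1 = 1/4 ✓
b·(c∘Ac): 7/408·(-51/14) + 25/24·9/50 = 1/8 ✓
b·Ac²: 7/408·(-136/77) + 25/24·6/55 = 1/12 ✓
b·A²c: 25/24·1/25 = 1/24 ✓; 4 stages ⇒ order 4.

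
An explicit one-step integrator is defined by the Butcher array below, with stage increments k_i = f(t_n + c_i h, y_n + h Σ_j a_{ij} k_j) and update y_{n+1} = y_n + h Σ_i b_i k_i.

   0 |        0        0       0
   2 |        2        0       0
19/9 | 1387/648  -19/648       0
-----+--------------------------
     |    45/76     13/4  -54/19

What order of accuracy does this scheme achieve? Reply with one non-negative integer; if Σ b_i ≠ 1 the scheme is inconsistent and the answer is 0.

3

b = (45/76, 13/4, -54/19)
c = (0, 2, 19/9)
Ac = (0, 0, -19/324)
Σ b_i: 45/76·1 + 13/4·1 + (-54/19)·1 = 1 ✓
b·c: 13/4·2 + (-54/19)·19/9 = 1/2 ✓
b·c²: 13/4·4 + (-54/19)·361/81 = 1/3 ✓
b·Ac: (-54/19)·(-19/324) = 1/6 ✓; 3 stages ⇒ order 3.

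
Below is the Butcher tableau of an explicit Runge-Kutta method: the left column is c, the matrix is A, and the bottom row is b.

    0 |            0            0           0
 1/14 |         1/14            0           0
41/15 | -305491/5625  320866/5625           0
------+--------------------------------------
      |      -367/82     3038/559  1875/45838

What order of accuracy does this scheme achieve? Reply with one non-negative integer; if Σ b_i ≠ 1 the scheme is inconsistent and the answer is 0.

3

b = (-367/82, 3038/559, 1875/45838)
c = (0, 1/14, 41/15)
Ac = (0, 0, 22919/5625)
Σ b_i: (-367/82)·1 + 3038/559·1 + 1875/45838·1 = 1 ✓
b·c: 3038/559·1/14 + 1875/45838·41/15 = 1/2 ✓
b·c²: 3038/559·1/196 + 1875/45838·1681/225 = 1/3 ✓
b·Ac: 1875/45838·22919/5625 = 1/6 ✓; 3 stages ⇒ order 3.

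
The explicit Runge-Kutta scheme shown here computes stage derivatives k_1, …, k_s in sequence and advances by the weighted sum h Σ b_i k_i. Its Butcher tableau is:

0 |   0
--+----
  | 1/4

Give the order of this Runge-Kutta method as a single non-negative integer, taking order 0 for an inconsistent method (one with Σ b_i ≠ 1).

0

b = (1/4)
c = (0)
Σ b_i: 1/4·1 = 1/4 ≠ 1 ⇒ order 0.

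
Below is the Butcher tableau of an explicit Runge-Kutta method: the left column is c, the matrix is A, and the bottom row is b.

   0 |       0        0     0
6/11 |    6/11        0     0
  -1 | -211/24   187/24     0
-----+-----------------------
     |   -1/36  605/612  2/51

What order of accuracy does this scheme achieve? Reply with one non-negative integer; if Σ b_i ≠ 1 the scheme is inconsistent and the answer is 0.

3

b = (-1/36, 605/612, 2/51)
c = (0, 6/11, -1)
Ac = (0, 0, 17/4)
Σ b_i: (-1/36)·1 + 605/612·1 + 2/51·1 = 1 ✓
b·c: 605/612·6/11 + 2/51·(-1) = 1/2 ✓
b·c²: 605/612·36/121 + 2/51·1 = 1/3 ✓
b·Ac: 2/51·17/4 = 1/6 ✓; 3 stages ⇒ order 3.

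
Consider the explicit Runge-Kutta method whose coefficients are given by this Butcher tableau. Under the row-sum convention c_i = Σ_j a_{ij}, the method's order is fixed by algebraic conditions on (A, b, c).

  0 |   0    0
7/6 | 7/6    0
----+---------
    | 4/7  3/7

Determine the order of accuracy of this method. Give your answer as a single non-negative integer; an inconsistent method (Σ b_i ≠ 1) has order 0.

b = (4/7, 3/7)
c = (0, 7/6)
Σ b_i: 4/7·1 + 3/7·1 = 1 ✓
b·c: 3/7·7/6 = 1/2 ✓; 2 stages ⇒ order 2.

2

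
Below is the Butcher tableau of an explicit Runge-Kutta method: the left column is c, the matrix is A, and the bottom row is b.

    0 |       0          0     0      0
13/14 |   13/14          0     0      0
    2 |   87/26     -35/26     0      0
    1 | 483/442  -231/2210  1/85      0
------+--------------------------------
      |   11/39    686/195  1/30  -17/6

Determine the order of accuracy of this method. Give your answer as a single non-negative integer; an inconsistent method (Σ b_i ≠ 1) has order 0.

4

b = (11/39, 686/195, 1/30, -17/6)
c = (0, 13/14, 2, 1)
Ac = (0, 0, -5/4, -5/68)
Σ b_i: 11/39·1 + 686/195·1 + 1/30·1 + (-17/6)·1 = 1 ✓
b·c: 686/195·13/14 + 1/30·2 + (-17/6)·1 = 1/2 ✓
b·c²: 686/195·169/196 + 1/30·4 + (-17/6)·1 = 1/3 ✓
b·Ac: 1/30·(-5/4) + (-17/6)·(-5/68) = 1/6 ✓
b·c³: 686/195·2197/2744 + 1/30·8 + (-17/6)·1 = 1/4 ✓
b·(c∘Ac): 1/30·(-5/2) + (-17/6)·(-5/68) = 1/8 ✓
b·Ac²: 1/30·(-65/56) + (-17/6)·(-41/952) = 1/12 ✓
b·A²c: (-17/6)·(-1/68) = 1/24 ✓; 4 stages ⇒ order 4.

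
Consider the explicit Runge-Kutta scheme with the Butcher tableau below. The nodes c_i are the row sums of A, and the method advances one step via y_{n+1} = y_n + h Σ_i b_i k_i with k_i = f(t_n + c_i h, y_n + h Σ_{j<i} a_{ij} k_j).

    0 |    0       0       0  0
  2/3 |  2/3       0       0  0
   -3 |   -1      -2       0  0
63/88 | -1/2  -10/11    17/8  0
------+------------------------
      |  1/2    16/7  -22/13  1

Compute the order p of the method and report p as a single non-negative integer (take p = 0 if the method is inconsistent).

0

b = (1/2, 16/7, -22/13, 1)
c = (0, 2/3, -3, 63/88)
Ac = (0, 0, -4/3, -1843/264)
Σ b_i: 1/2·1 + 16/7·1 + (-22/13)·1 + 1·1 = 381/182 ≠ 1 ⇒ order 0.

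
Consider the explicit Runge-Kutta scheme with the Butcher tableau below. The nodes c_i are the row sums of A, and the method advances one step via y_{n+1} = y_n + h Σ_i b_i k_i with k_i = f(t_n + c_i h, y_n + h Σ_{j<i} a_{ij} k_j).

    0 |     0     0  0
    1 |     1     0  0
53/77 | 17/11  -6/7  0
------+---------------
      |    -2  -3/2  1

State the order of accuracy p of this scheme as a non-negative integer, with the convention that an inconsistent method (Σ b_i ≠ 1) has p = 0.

b = (-2, -3/2, 1)
c = (0, 1, 53/77)
Ac = (0, 0, -6/7)
Σ b_i: (-2)·1 + (-3/2)·1 + 1·1 = -5/2 ≠ 1 ⇒ order 0.

0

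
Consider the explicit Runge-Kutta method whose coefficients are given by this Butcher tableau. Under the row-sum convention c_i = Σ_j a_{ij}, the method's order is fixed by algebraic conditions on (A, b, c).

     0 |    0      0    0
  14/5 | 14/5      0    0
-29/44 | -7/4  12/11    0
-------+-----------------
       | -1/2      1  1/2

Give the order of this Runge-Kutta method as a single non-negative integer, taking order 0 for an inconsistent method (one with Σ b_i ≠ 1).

1

b = (-1/2, 1, 1/2)
c = (0, 14/5, -29/44)
Ac = (0, 0, 168/55)
Σ b_i: (-1/2)·1 + 1·1 + 1/2·1 = 1 ✓
b·c: 1·14/5 + 1/2·(-29/44) = 1087/440 ≠ 1/2 ⇒ order 1.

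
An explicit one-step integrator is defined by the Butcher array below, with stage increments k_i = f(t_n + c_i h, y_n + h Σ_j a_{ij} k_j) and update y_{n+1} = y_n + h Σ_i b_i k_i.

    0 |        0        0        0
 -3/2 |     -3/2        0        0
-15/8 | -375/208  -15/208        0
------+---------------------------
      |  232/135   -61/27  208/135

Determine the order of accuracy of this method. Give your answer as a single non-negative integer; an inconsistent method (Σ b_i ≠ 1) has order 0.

3

b = (232/135, -61/27, 208/135)
c = (0, -3/2, -15/8)
Ac = (0, 0, 45/416)
Σ b_i: 232/135·1 + (-61/27)·1 + 208/135·1 = 1 ✓
b·c: (-61/27)·(-3/2) + 208/135·(-15/8) = 1/2 ✓
b·c²: (-61/27)·9/4 + 208/135·225/64 = 1/3 ✓
b·Ac: 208/135·45/416 = 1/6 ✓; 3 stages ⇒ order 3.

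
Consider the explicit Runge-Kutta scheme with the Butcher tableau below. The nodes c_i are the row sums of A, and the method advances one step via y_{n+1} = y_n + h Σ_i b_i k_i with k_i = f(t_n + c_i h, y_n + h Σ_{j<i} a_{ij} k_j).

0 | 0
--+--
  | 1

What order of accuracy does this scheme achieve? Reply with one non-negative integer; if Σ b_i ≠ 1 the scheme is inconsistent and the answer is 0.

1

b = (1)
c = (0)
Σ b_i: 1·1 = 1 ✓; 1 stage ⇒ order 1.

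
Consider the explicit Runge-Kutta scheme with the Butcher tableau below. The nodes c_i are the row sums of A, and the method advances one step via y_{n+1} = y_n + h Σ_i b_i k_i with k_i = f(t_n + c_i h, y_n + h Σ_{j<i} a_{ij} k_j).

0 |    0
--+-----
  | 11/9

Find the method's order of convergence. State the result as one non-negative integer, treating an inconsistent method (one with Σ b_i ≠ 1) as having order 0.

0

b = (11/9)
c = (0)
Σ b_i: 11/9·1 = 11/9 ≠ 1 ⇒ order 0.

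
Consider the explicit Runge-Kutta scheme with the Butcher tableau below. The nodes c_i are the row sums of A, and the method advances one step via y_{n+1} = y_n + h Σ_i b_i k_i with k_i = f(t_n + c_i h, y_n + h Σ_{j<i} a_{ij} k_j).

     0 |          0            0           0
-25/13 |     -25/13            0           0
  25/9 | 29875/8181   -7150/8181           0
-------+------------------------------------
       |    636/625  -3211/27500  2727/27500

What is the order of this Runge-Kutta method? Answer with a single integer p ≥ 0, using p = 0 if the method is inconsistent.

3

b = (636/625, -3211/27500, 2727/27500)
c = (0, -25/13, 25/9)
Ac = (0, 0, 13750/8181)
Σ b_i: 636/625·1 + (-3211/27500)·1 + 2727/27500·1 = 1 ✓
b·c: (-3211/27500)·(-25/13) + 2727/27500·25/9 = 1/2 ✓
b·c²: (-3211/27500)·625/169 + 2727/27500·625/81 = 1/3 ✓
b·Ac: 2727/27500·13750/8181 = 1/6 ✓; 3 stages ⇒ order 3.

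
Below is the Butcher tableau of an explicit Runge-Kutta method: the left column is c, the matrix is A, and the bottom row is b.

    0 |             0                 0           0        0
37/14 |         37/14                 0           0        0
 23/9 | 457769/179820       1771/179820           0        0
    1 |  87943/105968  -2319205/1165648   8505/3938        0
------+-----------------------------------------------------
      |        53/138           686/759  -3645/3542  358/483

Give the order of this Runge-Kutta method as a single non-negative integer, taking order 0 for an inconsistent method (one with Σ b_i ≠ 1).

b = (53/138, 686/759, -3645/3542, 358/483)
c = (0, 37/14, 23/9, 1)
Ac = (0, 0, 253/9720, 1495/5728)
Σ b_i: 53/138·1 + 686/759·1 + (-3645/3542)·1 + 358/483·1 = 1 ✓
b·c: 686/759·37/14 + (-3645/3542)·23/9 + 358/483·1 = 1/2 ✓
b·c²: 686/759·1369/196 + (-3645/3542)·529/81 + 358/483·1 = 1/3 ✓
b·Ac: (-3645/3542)·253/9720 + 358/483·1495/5728 = 1/6 ✓
b·c³: 686/759·50653/2744 + (-3645/3542)·12167/729 + 358/483·1 = 1/4 ✓
b·(c∘Ac): (-3645/3542)·5819/87480 + 358/483·1495/5728 = 1/8 ✓
b·Ac²: (-3645/3542)·9361/136080 + 358/483·16675/80192 = 1/12 ✓
b·A²c: 358/483·161/2864 = 1/24 ✓; 4 stages ⇒ order 4.

4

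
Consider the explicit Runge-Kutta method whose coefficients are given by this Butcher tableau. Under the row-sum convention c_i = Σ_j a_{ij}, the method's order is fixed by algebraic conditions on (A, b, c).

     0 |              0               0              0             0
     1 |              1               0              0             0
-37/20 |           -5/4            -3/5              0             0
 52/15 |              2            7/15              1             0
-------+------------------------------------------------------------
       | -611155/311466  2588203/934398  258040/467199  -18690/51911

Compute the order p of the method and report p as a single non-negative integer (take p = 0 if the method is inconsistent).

3

b = (-611155/311466, 2588203/934398, 258040/467199, -18690/51911)
c = (0, 1, -37/20, 52/15)
Ac = (0, 0, -3/5, -83/60)
Σ b_i: (-611155/311466)·1 + 2588203/934398·1 + 258040/467199·1 + (-18690/51911)·1 = 1 ✓
b·c: 2588203/934398·1 + 258040/467199·(-37/20) + (-18690/51911)·52/15 = 1/2 ✓
b·c²: 2588203/934398·1 + 258040/467199·1369/400 + (-18690/51911)·2704/225 = 1/3 ✓
b·Ac: 258040/467199·(-3/5) + (-18690/51911)·(-83/60) = 1/6 ✓
b·c³: 2588203/934398·1 + 258040/467199·(-50653/8000) + (-18690/51911)·140608/3375 = -39716831/2525400 ≠ 1/4 ⇒ order 3.
b·(c∘Ac): 258040/467199·111/100 + (-18690/51911)·(-1079/225) = 1821808/778665 ≠ 1/8
b·Ac²: 258040/467199·(-3/5) + (-18690/51911)·4667/1200 = -291539/168360 ≠ 1/12
b·A²c: (-18690/51911)·(-3/5) = 11214/51911 ≠ 1/24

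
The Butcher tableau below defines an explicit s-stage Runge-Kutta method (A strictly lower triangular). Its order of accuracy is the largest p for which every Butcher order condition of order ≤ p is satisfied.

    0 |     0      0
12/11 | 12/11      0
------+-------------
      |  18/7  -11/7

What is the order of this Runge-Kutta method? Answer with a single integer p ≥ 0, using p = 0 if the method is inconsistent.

b = (18/7, -11/7)
c = (0, 12/11)
Σ b_i: 18/7·1 + (-11/7)·1 = 1 ✓
b·c: (-11/7)·12/11 = -12/7 ≠ 1/2 ⇒ order 1.

1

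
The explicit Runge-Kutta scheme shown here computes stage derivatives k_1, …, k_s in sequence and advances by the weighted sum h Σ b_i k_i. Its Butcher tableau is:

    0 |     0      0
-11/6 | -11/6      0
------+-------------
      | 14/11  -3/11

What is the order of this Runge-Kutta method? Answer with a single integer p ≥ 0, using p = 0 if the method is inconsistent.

2

b = (14/11, -3/11)
c = (0, -11/6)
Σ b_i: 14/11·1 + (-3/11)·1 = 1 ✓
b·c: (-3/11)·(-11/6) = 1/2 ✓; 2 stages ⇒ order 2.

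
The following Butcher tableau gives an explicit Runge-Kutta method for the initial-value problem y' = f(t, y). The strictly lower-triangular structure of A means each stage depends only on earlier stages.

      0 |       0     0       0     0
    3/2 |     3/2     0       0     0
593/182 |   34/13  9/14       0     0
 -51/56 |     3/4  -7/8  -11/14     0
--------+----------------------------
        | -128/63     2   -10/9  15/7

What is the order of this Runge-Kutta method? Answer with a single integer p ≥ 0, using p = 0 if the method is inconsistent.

1

b = (-128/63, 2, -10/9, 15/7)
c = (0, 3/2, 593/182, -51/56)
Ac = (0, 0, 27/28, -39469/10192)
Σ b_i: (-128/63)·1 + 2·1 + (-10/9)·1 + 15/7·1 = 1 ✓
b·c: 2·3/2 + (-10/9)·593/182 + 15/7·(-51/56) = -117953/45864 ≠ 1/2 ⇒ order 1.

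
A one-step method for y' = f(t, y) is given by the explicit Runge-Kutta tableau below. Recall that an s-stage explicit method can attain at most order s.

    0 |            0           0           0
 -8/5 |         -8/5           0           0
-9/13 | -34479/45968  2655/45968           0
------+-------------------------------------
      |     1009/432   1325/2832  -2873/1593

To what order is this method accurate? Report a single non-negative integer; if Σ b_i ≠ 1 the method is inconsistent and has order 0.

b = (1009/432, 1325/2832, -2873/1593)
c = (0, -8/5, -9/13)
Ac = (0, 0, -531/5746)
Σ b_i: 1009/432·1 + 1325/2832·1 + (-2873/1593)·1 = 1 ✓
b·c: 1325/2832·(-8/5) + (-2873/1593)·(-9/13) = 1/2 ✓
b·c²: 1325/2832·64/25 + (-2873/1593)·81/169 = 1/3 ✓
b·Ac: (-2873/1593)·(-531/5746) = 1/6 ✓; 3 stages ⇒ order 3.

3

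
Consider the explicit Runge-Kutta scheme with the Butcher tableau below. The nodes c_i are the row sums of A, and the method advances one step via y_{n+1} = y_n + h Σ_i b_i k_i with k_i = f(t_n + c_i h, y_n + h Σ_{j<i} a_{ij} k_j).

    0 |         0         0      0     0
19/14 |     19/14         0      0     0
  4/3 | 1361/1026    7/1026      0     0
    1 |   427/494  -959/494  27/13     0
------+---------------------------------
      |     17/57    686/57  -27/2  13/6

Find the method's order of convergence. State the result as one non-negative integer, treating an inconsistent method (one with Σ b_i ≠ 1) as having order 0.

4

b = (17/57, 686/57, -27/2, 13/6)
c = (0, 19/14, 4/3, 1)
Ac = (0, 0, 1/108, 7/52)
Σ b_i: 17/57·1 + 686/57·1 + (-27/2)·1 + 13/6·1 = 1 ✓
b·c: 686/57·19/14 + (-27/2)·4/3 + 13/6·1 = 1/2 ✓
b·c²: 686/57·361/196 + (-27/2)·16/9 + 13/6·1 = 1/3 ✓
b·Ac: (-27/2)·1/108 + 13/6·7/52 = 1/6 ✓
b·c³: 686/57·6859/2744 + (-27/2)·64/27 + 13/6·1 = 1/4 ✓
b·(c∘Ac): (-27/2)·1/81 + 13/6·7/52 = 1/8 ✓
b·Ac²: (-27/2)·19/1512 + 13/6·85/728 = 1/12 ✓
b·A²c: 13/6·1/52 = 1/24 ✓; 4 stages ⇒ order 4.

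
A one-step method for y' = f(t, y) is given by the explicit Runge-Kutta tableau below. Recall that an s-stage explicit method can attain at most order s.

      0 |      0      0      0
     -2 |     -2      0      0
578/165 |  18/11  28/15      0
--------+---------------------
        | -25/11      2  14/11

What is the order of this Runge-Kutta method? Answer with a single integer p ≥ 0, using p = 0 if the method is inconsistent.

1

b = (-25/11, 2, 14/11)
c = (0, -2, 578/165)
Ac = (0, 0, -56/15)
Σ b_i: (-25/11)·1 + 2·1 + 14/11·1 = 1 ✓
b·c: 2·(-2) + 14/11·578/165 = 832/1815 ≠ 1/2 ⇒ order 1.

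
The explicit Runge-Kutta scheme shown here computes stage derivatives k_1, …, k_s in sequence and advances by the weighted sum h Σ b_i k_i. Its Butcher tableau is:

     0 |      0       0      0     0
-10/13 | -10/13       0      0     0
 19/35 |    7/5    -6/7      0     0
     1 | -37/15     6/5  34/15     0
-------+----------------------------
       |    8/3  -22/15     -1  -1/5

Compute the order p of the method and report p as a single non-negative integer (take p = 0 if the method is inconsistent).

b = (8/3, -22/15, -1, -1/5)
c = (0, -10/13, 19/35, 1)
Ac = (0, 0, 60/91, 2098/6825)
Σ b_i: 8/3·1 + (-22/15)·1 + (-1)·1 + (-1/5)·1 = 0 ≠ 1 ⇒ order 0.

0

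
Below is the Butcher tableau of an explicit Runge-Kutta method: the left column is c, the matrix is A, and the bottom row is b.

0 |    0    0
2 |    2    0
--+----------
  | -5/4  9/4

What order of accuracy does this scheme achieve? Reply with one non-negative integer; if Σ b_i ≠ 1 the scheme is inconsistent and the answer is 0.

b = (-5/4, 9/4)
c = (0, 2)
Σ b_i: (-5/4)·1 + 9/4·1 = 1 ✓
b·c: 9/4·2 = 9/2 ≠ 1/2 ⇒ order 1.

1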